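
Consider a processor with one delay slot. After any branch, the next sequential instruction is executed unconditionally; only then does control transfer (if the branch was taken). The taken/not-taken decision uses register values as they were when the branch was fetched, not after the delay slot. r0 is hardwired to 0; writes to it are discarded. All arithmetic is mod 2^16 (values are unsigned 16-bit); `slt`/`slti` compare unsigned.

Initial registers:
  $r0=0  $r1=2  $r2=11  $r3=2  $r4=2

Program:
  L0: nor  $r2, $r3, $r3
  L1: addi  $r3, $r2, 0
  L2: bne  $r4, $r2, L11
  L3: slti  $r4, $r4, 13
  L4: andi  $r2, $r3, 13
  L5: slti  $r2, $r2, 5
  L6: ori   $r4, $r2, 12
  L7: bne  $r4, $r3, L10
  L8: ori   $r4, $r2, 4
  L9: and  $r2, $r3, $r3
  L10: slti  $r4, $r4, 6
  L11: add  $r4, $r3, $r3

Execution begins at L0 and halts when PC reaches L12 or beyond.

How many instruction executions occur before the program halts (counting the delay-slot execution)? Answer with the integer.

#0 nor  $r2, $r3, $r3 ; 0/2/65533/2/2
#1 addi  $r3, $r2, 0 ; 0/2/65533/65533/2
#2 bne  $r4, $r2, L11 ; 0/2/65533/65533/2 ; →target
#3 slti  $r4, $r4, 13 ; 0/2/65533/65533/1
#11 add  $r4, $r3, $r3 ; 0/2/65533/65533/65530

5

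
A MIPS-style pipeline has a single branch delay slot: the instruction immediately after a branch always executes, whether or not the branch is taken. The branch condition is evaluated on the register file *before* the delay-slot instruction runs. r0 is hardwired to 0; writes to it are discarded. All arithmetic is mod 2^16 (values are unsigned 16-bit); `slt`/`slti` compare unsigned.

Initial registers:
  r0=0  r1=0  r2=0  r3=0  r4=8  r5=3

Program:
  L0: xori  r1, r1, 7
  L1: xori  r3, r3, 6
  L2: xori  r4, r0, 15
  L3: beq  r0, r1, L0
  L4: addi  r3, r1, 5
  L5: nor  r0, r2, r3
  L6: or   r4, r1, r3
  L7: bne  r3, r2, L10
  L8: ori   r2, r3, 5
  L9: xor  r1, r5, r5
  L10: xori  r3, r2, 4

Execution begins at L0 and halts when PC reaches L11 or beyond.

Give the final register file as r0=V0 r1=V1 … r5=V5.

r0=0 r1=7 r2=13 r3=9 r4=15 r5=3

  step pc=0: xori  r1, r1, 7  regs=(0,7,0,0,8,3)
  step pc=1: xori  r3, r3, 6  regs=(0,7,0,6,8,3)
  step pc=2: xori  r4, r0, 15  regs=(0,7,0,6,15,3)
  step pc=3: beq  r0, r1, L0  cond=F  regs=(0,7,0,6,15,3)
  step pc=4: addi  r3, r1, 5  regs=(0,7,0,12,15,3)
  step pc=5: nor  r0, r2, r3  regs=(0,7,0,12,15,3)
  step pc=6: or   r4, r1, r3  regs=(0,7,0,12,15,3)
  step pc=7: bne  r3, r2, L10  cond=T  regs=(0,7,0,12,15,3)
  step pc=8: ori   r2, r3, 5  regs=(0,7,13,12,15,3)
  step pc=10: xori  r3, r2, 4  regs=(0,7,13,9,15,3)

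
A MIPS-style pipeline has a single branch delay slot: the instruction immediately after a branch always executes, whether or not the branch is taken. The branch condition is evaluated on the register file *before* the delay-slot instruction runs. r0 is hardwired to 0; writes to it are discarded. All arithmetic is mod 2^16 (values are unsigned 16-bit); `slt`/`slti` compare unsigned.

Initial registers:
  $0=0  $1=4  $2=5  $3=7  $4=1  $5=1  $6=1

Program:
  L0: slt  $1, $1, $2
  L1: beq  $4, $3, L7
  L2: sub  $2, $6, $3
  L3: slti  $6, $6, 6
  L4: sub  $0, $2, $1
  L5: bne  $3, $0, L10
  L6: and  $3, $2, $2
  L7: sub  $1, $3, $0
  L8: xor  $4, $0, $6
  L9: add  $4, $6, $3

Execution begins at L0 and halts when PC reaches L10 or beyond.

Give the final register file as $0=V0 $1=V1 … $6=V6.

$0=0 $1=1 $2=65530 $3=65530 $4=1 $5=1 $6=1

PC=0  slt  $1, $1, $2        | $0=0 $1=1 $2=5 $3=7 $4=1 $5=1 $6=1
PC=1  beq  $4, $3, L7        | $0=0 $1=1 $2=5 $3=7 $4=1 $5=1 $6=1  [not taken]
PC=2  sub  $2, $6, $3        | $0=0 $1=1 $2=65530 $3=7 $4=1 $5=1 $6=1
PC=3  slti  $6, $6, 6        | $0=0 $1=1 $2=65530 $3=7 $4=1 $5=1 $6=1
PC=4  sub  $0, $2, $1        | $0=0 $1=1 $2=65530 $3=7 $4=1 $5=1 $6=1
PC=5  bne  $3, $0, L10       | $0=0 $1=1 $2=65530 $3=7 $4=1 $5=1 $6=1  [TAKEN]
PC=6  and  $3, $2, $2        | $0=0 $1=1 $2=65530 $3=65530 $4=1 $5=1 $6=1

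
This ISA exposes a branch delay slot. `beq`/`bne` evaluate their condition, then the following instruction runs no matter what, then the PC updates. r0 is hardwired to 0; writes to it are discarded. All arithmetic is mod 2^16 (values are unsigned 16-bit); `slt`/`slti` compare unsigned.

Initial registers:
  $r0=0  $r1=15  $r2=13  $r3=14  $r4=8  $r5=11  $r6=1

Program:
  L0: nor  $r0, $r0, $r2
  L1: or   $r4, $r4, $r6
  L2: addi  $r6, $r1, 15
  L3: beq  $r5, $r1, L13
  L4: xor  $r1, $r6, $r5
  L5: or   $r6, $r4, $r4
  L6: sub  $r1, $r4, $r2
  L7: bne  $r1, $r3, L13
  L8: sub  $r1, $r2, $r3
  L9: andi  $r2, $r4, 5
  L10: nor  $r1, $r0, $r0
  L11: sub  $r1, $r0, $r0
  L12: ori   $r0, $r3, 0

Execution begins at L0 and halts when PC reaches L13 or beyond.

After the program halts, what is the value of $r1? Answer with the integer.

65535

[0] nor  $r0, $r0, $r2  →  {$r0:0, $r1:15, $r2:13, $r3:14, $r4:8, $r5:11, $r6:1}
[1] or   $r4, $r4, $r6  →  {$r0:0, $r1:15, $r2:13, $r3:14, $r4:9, $r5:11, $r6:1}
[2] addi  $r6, $r1, 15  →  {$r0:0, $r1:15, $r2:13, $r3:14, $r4:9, $r5:11, $r6:30}
[3] beq  $r5, $r1, L13  →  {$r0:0, $r1:15, $r2:13, $r3:14, $r4:9, $r5:11, $r6:30}  ⟨branch fallthrough⟩
[4] xor  $r1, $r6, $r5  →  {$r0:0, $r1:21, $r2:13, $r3:14, $r4:9, $r5:11, $r6:30}
[5] or   $r6, $r4, $r4  →  {$r0:0, $r1:21, $r2:13, $r3:14, $r4:9, $r5:11, $r6:9}
[6] sub  $r1, $r4, $r2  →  {$r0:0, $r1:65532, $r2:13, $r3:14, $r4:9, $r5:11, $r6:9}
[7] bne  $r1, $r3, L13  →  {$r0:0, $r1:65532, $r2:13, $r3:14, $r4:9, $r5:11, $r6:9}  ⟨branch taken⟩
[8] sub  $r1, $r2, $r3  →  {$r0:0, $r1:65535, $r2:13, $r3:14, $r4:9, $r5:11, $r6:9}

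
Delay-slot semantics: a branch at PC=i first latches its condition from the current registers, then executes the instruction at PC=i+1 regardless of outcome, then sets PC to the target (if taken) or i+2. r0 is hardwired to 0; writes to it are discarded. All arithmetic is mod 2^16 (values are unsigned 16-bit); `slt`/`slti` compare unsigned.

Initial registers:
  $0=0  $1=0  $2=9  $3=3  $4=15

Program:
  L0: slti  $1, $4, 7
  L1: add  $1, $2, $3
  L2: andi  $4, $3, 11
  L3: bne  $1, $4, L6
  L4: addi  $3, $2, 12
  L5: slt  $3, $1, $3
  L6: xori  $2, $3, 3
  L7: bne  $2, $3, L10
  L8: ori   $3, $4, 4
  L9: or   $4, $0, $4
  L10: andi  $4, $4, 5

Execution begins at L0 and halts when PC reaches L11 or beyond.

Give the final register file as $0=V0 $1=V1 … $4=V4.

[0] slti  $1, $4, 7  →  {$0:0, $1:0, $2:9, $3:3, $4:15}
[1] add  $1, $2, $3  →  {$0:0, $1:12, $2:9, $3:3, $4:15}
[2] andi  $4, $3, 11  →  {$0:0, $1:12, $2:9, $3:3, $4:3}
[3] bne  $1, $4, L6  →  {$0:0, $1:12, $2:9, $3:3, $4:3}  ⟨branch taken⟩
[4] addi  $3, $2, 12  →  {$0:0, $1:12, $2:9, $3:21, $4:3}
[6] xori  $2, $3, 3  →  {$0:0, $1:12, $2:22, $3:21, $4:3}
[7] bne  $2, $3, L10  →  {$0:0, $1:12, $2:22, $3:21, $4:3}  ⟨branch taken⟩
[8] ori   $3, $4, 4  →  {$0:0, $1:12, $2:22, $3:7, $4:3}
[10] andi  $4, $4, 5  →  {$0:0, $1:12, $2:22, $3:7, $4:1}

$0=0 $1=12 $2=22 $3=7 $4=1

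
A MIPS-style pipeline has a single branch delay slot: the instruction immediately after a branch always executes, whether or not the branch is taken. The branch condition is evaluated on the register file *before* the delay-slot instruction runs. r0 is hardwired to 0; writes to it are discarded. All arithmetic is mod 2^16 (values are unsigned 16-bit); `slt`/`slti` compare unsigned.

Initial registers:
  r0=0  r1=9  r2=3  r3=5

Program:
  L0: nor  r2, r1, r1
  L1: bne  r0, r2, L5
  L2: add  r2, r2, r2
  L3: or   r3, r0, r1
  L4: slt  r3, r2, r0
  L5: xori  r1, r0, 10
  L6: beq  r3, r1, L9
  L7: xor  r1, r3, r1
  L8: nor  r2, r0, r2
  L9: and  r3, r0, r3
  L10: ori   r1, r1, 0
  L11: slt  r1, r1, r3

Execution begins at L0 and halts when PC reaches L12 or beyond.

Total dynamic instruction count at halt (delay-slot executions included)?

10

  step pc=0: nor  r2, r1, r1  regs=(0,9,65526,5)
  step pc=1: bne  r0, r2, L5  cond=T  regs=(0,9,65526,5)
  step pc=2: add  r2, r2, r2  regs=(0,9,65516,5)
  step pc=5: xori  r1, r0, 10  regs=(0,10,65516,5)
  step pc=6: beq  r3, r1, L9  cond=F  regs=(0,10,65516,5)
  step pc=7: xor  r1, r3, r1  regs=(0,15,65516,5)
  step pc=8: nor  r2, r0, r2  regs=(0,15,19,5)
  step pc=9: and  r3, r0, r3  regs=(0,15,19,0)
  step pc=10: ori   r1, r1, 0  regs=(0,15,19,0)
  step pc=11: slt  r1, r1, r3  regs=(0,0,19,0)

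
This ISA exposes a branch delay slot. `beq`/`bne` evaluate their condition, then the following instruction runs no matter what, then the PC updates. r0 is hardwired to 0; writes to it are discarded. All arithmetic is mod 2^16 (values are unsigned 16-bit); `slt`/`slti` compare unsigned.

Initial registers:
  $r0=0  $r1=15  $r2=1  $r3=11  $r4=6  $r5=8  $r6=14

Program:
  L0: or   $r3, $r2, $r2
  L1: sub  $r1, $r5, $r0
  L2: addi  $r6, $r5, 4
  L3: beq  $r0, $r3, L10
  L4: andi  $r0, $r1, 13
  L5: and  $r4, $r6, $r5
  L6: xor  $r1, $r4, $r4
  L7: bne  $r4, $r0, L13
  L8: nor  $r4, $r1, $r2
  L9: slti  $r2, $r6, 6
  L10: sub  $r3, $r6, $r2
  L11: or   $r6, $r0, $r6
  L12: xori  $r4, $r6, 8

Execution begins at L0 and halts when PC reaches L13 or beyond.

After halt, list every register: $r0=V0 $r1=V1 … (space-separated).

$r0=0 $r1=0 $r2=1 $r3=1 $r4=65534 $r5=8 $r6=12

  step pc=0: or   $r3, $r2, $r2  regs=(0,15,1,1,6,8,14)
  step pc=1: sub  $r1, $r5, $r0  regs=(0,8,1,1,6,8,14)
  step pc=2: addi  $r6, $r5, 4  regs=(0,8,1,1,6,8,12)
  step pc=3: beq  $r0, $r3, L10  cond=F  regs=(0,8,1,1,6,8,12)
  step pc=4: andi  $r0, $r1, 13  regs=(0,8,1,1,6,8,12)
  step pc=5: and  $r4, $r6, $r5  regs=(0,8,1,1,8,8,12)
  step pc=6: xor  $r1, $r4, $r4  regs=(0,0,1,1,8,8,12)
  step pc=7: bne  $r4, $r0, L13  cond=T  regs=(0,0,1,1,8,8,12)
  step pc=8: nor  $r4, $r1, $r2  regs=(0,0,1,1,65534,8,12)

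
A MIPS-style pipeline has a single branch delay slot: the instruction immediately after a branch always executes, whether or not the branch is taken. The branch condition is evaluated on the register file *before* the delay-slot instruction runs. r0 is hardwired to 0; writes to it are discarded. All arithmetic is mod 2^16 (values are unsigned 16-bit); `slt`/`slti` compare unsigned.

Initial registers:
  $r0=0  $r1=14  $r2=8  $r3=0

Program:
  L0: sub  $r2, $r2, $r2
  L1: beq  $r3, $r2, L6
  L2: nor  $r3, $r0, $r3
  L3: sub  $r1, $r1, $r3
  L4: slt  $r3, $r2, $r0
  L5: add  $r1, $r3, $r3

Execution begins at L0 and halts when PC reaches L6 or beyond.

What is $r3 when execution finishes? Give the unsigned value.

65535

[0] sub  $r2, $r2, $r2  →  {$r0:0, $r1:14, $r2:0, $r3:0}
[1] beq  $r3, $r2, L6  →  {$r0:0, $r1:14, $r2:0, $r3:0}  ⟨branch taken⟩
[2] nor  $r3, $r0, $r3  →  {$r0:0, $r1:14, $r2:0, $r3:65535}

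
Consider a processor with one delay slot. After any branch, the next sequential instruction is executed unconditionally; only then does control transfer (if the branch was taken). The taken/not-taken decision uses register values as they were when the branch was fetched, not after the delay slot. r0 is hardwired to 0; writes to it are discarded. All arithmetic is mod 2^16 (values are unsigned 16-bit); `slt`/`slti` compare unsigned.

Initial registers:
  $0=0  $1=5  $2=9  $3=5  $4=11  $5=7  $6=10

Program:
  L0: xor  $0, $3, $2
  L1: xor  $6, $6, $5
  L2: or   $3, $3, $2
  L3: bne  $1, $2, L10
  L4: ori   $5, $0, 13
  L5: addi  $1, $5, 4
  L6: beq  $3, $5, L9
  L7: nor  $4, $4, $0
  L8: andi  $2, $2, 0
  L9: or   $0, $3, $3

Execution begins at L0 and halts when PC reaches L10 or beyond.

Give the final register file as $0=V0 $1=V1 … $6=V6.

$0=0 $1=5 $2=9 $3=13 $4=11 $5=13 $6=13

#0 xor  $0, $3, $2 ; 0/5/9/5/11/7/10
#1 xor  $6, $6, $5 ; 0/5/9/5/11/7/13
#2 or   $3, $3, $2 ; 0/5/9/13/11/7/13
#3 bne  $1, $2, L10 ; 0/5/9/13/11/7/13 ; →target
#4 ori   $5, $0, 13 ; 0/5/9/13/11/13/13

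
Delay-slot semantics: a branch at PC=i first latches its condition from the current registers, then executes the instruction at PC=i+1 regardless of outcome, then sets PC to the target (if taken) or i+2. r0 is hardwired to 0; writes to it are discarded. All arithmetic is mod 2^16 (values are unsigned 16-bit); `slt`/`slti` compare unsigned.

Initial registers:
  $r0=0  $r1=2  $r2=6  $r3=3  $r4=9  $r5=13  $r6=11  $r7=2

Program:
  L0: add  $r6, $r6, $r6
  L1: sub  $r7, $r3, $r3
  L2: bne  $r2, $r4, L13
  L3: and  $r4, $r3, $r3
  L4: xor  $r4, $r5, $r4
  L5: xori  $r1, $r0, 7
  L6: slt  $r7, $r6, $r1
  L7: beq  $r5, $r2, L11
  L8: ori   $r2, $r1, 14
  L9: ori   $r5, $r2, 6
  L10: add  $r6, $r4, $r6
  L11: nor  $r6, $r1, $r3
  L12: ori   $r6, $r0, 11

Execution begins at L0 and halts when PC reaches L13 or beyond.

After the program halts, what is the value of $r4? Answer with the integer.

3

  step pc=0: add  $r6, $r6, $r6  regs=(0,2,6,3,9,13,22,2)
  step pc=1: sub  $r7, $r3, $r3  regs=(0,2,6,3,9,13,22,0)
  step pc=2: bne  $r2, $r4, L13  cond=T  regs=(0,2,6,3,9,13,22,0)
  step pc=3: and  $r4, $r3, $r3  regs=(0,2,6,3,3,13,22,0)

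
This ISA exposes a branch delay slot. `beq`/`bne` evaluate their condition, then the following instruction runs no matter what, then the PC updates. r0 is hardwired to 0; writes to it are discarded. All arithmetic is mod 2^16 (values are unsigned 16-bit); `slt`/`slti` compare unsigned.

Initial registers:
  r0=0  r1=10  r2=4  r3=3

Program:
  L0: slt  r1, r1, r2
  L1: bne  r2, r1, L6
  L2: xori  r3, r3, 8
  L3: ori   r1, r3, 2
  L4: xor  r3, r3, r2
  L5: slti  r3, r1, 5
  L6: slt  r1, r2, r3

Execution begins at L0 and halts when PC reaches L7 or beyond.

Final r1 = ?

1

PC=0  slt  r1, r1, r2        | r0=0 r1=0 r2=4 r3=3
PC=1  bne  r2, r1, L6        | r0=0 r1=0 r2=4 r3=3  [TAKEN]
PC=2  xori  r3, r3, 8        | r0=0 r1=0 r2=4 r3=11
PC=6  slt  r1, r2, r3        | r0=0 r1=1 r2=4 r3=11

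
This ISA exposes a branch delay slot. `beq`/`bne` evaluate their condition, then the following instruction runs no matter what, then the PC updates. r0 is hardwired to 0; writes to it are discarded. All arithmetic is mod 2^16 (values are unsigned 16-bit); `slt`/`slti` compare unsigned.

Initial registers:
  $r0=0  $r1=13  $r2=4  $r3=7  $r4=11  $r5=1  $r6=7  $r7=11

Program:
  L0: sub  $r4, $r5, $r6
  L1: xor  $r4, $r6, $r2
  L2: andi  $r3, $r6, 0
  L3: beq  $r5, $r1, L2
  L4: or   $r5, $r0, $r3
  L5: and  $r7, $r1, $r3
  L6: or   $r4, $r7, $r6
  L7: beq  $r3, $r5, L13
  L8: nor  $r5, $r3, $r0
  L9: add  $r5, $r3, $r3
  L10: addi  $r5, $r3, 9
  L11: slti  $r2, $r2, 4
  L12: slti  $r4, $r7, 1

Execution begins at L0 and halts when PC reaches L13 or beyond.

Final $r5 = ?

65535

  step pc=0: sub  $r4, $r5, $r6  regs=(0,13,4,7,65530,1,7,11)
  step pc=1: xor  $r4, $r6, $r2  regs=(0,13,4,7,3,1,7,11)
  step pc=2: andi  $r3, $r6, 0  regs=(0,13,4,0,3,1,7,11)
  step pc=3: beq  $r5, $r1, L2  cond=F  regs=(0,13,4,0,3,1,7,11)
  step pc=4: or   $r5, $r0, $r3  regs=(0,13,4,0,3,0,7,11)
  step pc=5: and  $r7, $r1, $r3  regs=(0,13,4,0,3,0,7,0)
  step pc=6: or   $r4, $r7, $r6  regs=(0,13,4,0,7,0,7,0)
  step pc=7: beq  $r3, $r5, L13  cond=T  regs=(0,13,4,0,7,0,7,0)
  step pc=8: nor  $r5, $r3, $r0  regs=(0,13,4,0,7,65535,7,0)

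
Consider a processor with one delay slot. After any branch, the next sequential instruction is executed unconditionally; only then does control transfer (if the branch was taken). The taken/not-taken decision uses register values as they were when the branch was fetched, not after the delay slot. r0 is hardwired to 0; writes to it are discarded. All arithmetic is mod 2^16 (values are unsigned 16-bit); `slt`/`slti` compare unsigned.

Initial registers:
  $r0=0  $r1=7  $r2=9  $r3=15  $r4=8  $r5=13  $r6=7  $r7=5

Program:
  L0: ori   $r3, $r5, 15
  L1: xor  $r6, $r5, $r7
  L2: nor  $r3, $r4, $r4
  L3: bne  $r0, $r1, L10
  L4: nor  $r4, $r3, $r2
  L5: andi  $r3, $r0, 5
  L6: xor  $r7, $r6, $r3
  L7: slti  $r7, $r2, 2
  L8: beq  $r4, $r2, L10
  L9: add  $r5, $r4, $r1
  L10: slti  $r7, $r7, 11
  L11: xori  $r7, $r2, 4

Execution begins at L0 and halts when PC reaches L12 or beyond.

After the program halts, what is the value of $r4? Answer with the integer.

0

  step pc=0: ori   $r3, $r5, 15  regs=(0,7,9,15,8,13,7,5)
  step pc=1: xor  $r6, $r5, $r7  regs=(0,7,9,15,8,13,8,5)
  step pc=2: nor  $r3, $r4, $r4  regs=(0,7,9,65527,8,13,8,5)
  step pc=3: bne  $r0, $r1, L10  cond=T  regs=(0,7,9,65527,8,13,8,5)
  step pc=4: nor  $r4, $r3, $r2  regs=(0,7,9,65527,0,13,8,5)
  step pc=10: slti  $r7, $r7, 11  regs=(0,7,9,65527,0,13,8,1)
  step pc=11: xori  $r7, $r2, 4  regs=(0,7,9,65527,0,13,8,13)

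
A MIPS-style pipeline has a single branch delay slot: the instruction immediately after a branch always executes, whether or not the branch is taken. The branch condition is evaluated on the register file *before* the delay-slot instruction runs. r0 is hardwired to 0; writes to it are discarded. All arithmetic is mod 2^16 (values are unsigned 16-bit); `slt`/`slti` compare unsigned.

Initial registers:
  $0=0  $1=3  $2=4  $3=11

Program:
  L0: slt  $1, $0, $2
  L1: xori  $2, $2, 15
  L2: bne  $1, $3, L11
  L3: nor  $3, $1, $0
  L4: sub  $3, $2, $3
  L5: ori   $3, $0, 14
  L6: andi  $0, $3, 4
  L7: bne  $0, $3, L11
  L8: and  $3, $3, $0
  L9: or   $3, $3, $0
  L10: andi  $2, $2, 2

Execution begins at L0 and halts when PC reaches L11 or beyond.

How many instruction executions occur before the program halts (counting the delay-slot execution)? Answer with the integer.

4

  step pc=0: slt  $1, $0, $2  regs=(0,1,4,11)
  step pc=1: xori  $2, $2, 15  regs=(0,1,11,11)
  step pc=2: bne  $1, $3, L11  cond=T  regs=(0,1,11,11)
  step pc=3: nor  $3, $1, $0  regs=(0,1,11,65534)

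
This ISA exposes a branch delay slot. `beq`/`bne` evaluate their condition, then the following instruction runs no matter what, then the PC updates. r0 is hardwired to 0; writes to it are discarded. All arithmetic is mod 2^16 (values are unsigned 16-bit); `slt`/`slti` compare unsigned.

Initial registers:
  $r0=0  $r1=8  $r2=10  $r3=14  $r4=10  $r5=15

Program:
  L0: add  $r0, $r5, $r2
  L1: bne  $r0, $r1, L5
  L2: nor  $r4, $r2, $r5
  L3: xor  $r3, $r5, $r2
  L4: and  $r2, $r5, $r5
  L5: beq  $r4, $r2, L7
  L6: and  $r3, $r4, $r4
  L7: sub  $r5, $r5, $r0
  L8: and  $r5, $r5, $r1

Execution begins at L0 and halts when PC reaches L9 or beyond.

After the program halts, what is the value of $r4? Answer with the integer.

65520

PC=0  add  $r0, $r5, $r2     | $r0=0 $r1=8 $r2=10 $r3=14 $r4=10 $r5=15
PC=1  bne  $r0, $r1, L5      | $r0=0 $r1=8 $r2=10 $r3=14 $r4=10 $r5=15  [TAKEN]
PC=2  nor  $r4, $r2, $r5     | $r0=0 $r1=8 $r2=10 $r3=14 $r4=65520 $r5=15
PC=5  beq  $r4, $r2, L7      | $r0=0 $r1=8 $r2=10 $r3=14 $r4=65520 $r5=15  [not taken]
PC=6  and  $r3, $r4, $r4     | $r0=0 $r1=8 $r2=10 $r3=65520 $r4=65520 $r5=15
PC=7  sub  $r5, $r5, $r0     | $r0=0 $r1=8 $r2=10 $r3=65520 $r4=65520 $r5=15
PC=8  and  $r5, $r5, $r1     | $r0=0 $r1=8 $r2=10 $r3=65520 $r4=65520 $r5=8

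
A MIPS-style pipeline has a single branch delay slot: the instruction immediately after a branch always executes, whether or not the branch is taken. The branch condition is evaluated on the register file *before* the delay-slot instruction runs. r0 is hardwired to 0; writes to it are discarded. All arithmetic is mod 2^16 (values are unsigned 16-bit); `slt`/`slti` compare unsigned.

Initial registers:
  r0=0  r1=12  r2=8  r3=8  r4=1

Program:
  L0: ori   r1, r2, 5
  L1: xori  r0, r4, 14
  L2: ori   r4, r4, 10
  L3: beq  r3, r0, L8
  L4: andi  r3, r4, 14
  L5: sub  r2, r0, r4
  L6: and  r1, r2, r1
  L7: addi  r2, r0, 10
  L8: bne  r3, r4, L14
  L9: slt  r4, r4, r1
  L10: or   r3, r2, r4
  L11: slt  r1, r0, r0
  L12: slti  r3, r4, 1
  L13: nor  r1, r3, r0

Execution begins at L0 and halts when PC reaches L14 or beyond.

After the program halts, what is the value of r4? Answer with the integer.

#0 ori   r1, r2, 5 ; 0/13/8/8/1
#1 xori  r0, r4, 14 ; 0/13/8/8/1
#2 ori   r4, r4, 10 ; 0/13/8/8/11
#3 beq  r3, r0, L8 ; 0/13/8/8/11 ; →fallthru
#4 andi  r3, r4, 14 ; 0/13/8/10/11
#5 sub  r2, r0, r4 ; 0/13/65525/10/11
#6 and  r1, r2, r1 ; 0/5/65525/10/11
#7 addi  r2, r0, 10 ; 0/5/10/10/11
#8 bne  r3, r4, L14 ; 0/5/10/10/11 ; →target
#9 slt  r4, r4, r1 ; 0/5/10/10/0

0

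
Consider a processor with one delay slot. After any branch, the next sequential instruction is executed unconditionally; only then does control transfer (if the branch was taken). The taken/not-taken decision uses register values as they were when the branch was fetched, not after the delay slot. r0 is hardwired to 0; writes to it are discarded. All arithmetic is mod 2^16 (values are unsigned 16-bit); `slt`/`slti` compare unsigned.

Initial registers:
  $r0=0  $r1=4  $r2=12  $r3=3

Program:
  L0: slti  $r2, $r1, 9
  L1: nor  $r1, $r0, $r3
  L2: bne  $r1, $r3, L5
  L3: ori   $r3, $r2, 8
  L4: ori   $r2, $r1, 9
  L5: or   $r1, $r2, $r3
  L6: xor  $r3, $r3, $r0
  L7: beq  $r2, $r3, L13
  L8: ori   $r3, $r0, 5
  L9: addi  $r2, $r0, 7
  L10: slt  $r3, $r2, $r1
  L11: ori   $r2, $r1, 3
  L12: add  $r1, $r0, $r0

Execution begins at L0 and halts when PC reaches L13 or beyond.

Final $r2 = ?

PC=0  slti  $r2, $r1, 9      | $r0=0 $r1=4 $r2=1 $r3=3
PC=1  nor  $r1, $r0, $r3     | $r0=0 $r1=65532 $r2=1 $r3=3
PC=2  bne  $r1, $r3, L5      | $r0=0 $r1=65532 $r2=1 $r3=3  [TAKEN]
PC=3  ori   $r3, $r2, 8      | $r0=0 $r1=65532 $r2=1 $r3=9
PC=5  or   $r1, $r2, $r3     | $r0=0 $r1=9 $r2=1 $r3=9
PC=6  xor  $r3, $r3, $r0     | $r0=0 $r1=9 $r2=1 $r3=9
PC=7  beq  $r2, $r3, L13     | $r0=0 $r1=9 $r2=1 $r3=9  [not taken]
PC=8  ori   $r3, $r0, 5      | $r0=0 $r1=9 $r2=1 $r3=5
PC=9  addi  $r2, $r0, 7      | $r0=0 $r1=9 $r2=7 $r3=5
PC=10 slt  $r3, $r2, $r1     | $r0=0 $r1=9 $r2=7 $r3=1
PC=11 ori   $r2, $r1, 3      | $r0=0 $r1=9 $r2=11 $r3=1
PC=12 add  $r1, $r0, $r0     | $r0=0 $r1=0 $r2=11 $r3=1

11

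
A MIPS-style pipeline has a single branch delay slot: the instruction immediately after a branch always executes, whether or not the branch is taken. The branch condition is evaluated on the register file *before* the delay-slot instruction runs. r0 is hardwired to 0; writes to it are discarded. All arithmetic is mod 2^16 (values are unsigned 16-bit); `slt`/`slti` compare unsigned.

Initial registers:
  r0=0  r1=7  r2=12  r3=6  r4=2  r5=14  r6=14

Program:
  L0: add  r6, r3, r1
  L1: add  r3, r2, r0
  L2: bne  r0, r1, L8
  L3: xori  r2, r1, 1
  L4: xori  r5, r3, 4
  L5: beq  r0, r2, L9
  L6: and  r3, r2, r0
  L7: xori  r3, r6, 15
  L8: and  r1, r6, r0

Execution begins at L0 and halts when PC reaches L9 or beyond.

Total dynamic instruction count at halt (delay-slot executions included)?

5

[0] add  r6, r3, r1  →  {r0:0, r1:7, r2:12, r3:6, r4:2, r5:14, r6:13}
[1] add  r3, r2, r0  →  {r0:0, r1:7, r2:12, r3:12, r4:2, r5:14, r6:13}
[2] bne  r0, r1, L8  →  {r0:0, r1:7, r2:12, r3:12, r4:2, r5:14, r6:13}  ⟨branch taken⟩
[3] xori  r2, r1, 1  →  {r0:0, r1:7, r2:6, r3:12, r4:2, r5:14, r6:13}
[8] and  r1, r6, r0  →  {r0:0, r1:0, r2:6, r3:12, r4:2, r5:14, r6:13}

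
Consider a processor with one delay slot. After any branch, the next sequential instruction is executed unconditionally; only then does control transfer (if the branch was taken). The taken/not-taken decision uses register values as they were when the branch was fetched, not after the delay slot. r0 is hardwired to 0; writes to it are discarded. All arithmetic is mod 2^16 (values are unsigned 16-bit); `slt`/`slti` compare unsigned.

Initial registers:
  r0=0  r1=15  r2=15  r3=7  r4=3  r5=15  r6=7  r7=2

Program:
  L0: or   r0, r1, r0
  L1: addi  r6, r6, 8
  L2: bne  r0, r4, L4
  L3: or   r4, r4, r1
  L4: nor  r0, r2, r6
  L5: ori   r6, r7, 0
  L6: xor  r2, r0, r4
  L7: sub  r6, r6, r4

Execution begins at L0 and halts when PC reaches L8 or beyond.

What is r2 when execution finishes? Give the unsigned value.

15

#0 or   r0, r1, r0 ; 0/15/15/7/3/15/7/2
#1 addi  r6, r6, 8 ; 0/15/15/7/3/15/15/2
#2 bne  r0, r4, L4 ; 0/15/15/7/3/15/15/2 ; →target
#3 or   r4, r4, r1 ; 0/15/15/7/15/15/15/2
#4 nor  r0, r2, r6 ; 0/15/15/7/15/15/15/2
#5 ori   r6, r7, 0 ; 0/15/15/7/15/15/2/2
#6 xor  r2, r0, r4 ; 0/15/15/7/15/15/2/2
#7 sub  r6, r6, r4 ; 0/15/15/7/15/15/65523/2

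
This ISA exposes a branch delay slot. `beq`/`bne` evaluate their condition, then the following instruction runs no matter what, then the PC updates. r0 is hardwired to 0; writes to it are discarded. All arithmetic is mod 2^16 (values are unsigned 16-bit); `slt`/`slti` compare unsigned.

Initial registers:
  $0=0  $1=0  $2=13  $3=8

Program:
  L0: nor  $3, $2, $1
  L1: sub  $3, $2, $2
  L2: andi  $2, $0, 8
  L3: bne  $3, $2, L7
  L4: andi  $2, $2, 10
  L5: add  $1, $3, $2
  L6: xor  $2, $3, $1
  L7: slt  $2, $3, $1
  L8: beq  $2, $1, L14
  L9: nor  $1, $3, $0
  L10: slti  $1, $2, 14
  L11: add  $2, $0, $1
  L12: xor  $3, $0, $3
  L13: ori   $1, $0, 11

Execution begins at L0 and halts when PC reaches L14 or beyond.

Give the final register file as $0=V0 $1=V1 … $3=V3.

$0=0 $1=65535 $2=0 $3=0

  step pc=0: nor  $3, $2, $1  regs=(0,0,13,65522)
  step pc=1: sub  $3, $2, $2  regs=(0,0,13,0)
  step pc=2: andi  $2, $0, 8  regs=(0,0,0,0)
  step pc=3: bne  $3, $2, L7  cond=F  regs=(0,0,0,0)
  step pc=4: andi  $2, $2, 10  regs=(0,0,0,0)
  step pc=5: add  $1, $3, $2  regs=(0,0,0,0)
  step pc=6: xor  $2, $3, $1  regs=(0,0,0,0)
  step pc=7: slt  $2, $3, $1  regs=(0,0,0,0)
  step pc=8: beq  $2, $1, L14  cond=T  regs=(0,0,0,0)
  step pc=9: nor  $1, $3, $0  regs=(0,65535,0,0)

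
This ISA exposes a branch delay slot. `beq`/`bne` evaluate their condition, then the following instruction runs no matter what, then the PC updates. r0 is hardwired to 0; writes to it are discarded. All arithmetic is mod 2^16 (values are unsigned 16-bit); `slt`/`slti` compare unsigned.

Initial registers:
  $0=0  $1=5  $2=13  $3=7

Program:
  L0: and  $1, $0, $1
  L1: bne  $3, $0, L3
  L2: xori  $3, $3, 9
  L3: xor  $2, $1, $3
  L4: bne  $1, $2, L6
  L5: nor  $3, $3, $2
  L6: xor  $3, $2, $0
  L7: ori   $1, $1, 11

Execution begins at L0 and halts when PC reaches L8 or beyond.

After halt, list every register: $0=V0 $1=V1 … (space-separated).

$0=0 $1=11 $2=14 $3=14

#0 and  $1, $0, $1 ; 0/0/13/7
#1 bne  $3, $0, L3 ; 0/0/13/7 ; →target
#2 xori  $3, $3, 9 ; 0/0/13/14
#3 xor  $2, $1, $3 ; 0/0/14/14
#4 bne  $1, $2, L6 ; 0/0/14/14 ; →target
#5 nor  $3, $3, $2 ; 0/0/14/65521
#6 xor  $3, $2, $0 ; 0/0/14/14
#7 ori   $1, $1, 11 ; 0/11/14/14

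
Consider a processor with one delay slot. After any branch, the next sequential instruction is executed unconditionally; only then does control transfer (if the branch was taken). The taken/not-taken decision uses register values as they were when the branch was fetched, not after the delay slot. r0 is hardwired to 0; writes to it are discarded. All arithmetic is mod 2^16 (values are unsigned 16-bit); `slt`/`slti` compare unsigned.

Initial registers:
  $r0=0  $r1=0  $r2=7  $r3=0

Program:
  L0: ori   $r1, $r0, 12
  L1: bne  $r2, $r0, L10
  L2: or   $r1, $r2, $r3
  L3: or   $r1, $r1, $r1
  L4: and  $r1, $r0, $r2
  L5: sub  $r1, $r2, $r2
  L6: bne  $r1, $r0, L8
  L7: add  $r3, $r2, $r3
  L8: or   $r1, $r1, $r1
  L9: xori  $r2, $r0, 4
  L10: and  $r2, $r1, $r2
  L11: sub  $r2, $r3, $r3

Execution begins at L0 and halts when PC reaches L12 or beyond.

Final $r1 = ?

7

#0 ori   $r1, $r0, 12 ; 0/12/7/0
#1 bne  $r2, $r0, L10 ; 0/12/7/0 ; →target
#2 or   $r1, $r2, $r3 ; 0/7/7/0
#10 and  $r2, $r1, $r2 ; 0/7/7/0
#11 sub  $r2, $r3, $r3 ; 0/7/0/0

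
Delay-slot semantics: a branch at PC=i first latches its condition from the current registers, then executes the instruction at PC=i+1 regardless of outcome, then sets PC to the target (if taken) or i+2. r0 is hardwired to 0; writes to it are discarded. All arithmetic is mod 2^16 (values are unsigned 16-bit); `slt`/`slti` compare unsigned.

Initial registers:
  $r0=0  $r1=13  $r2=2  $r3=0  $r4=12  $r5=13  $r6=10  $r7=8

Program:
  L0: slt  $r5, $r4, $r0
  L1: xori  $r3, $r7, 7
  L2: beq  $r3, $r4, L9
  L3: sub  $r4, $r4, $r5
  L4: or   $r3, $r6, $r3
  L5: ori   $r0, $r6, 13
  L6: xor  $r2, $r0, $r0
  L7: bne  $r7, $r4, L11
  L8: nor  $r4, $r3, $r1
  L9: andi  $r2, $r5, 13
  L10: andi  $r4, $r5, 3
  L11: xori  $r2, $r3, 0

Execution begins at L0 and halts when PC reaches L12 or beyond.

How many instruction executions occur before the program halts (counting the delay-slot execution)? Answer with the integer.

#0 slt  $r5, $r4, $r0 ; 0/13/2/0/12/0/10/8
#1 xori  $r3, $r7, 7 ; 0/13/2/15/12/0/10/8
#2 beq  $r3, $r4, L9 ; 0/13/2/15/12/0/10/8 ; →fallthru
#3 sub  $r4, $r4, $r5 ; 0/13/2/15/12/0/10/8
#4 or   $r3, $r6, $r3 ; 0/13/2/15/12/0/10/8
#5 ori   $r0, $r6, 13 ; 0/13/2/15/12/0/10/8
#6 xor  $r2, $r0, $r0 ; 0/13/0/15/12/0/10/8
#7 bne  $r7, $r4, L11 ; 0/13/0/15/12/0/10/8 ; →target
#8 nor  $r4, $r3, $r1 ; 0/13/0/15/65520/0/10/8
#11 xori  $r2, $r3, 0 ; 0/13/15/15/65520/0/10/8

10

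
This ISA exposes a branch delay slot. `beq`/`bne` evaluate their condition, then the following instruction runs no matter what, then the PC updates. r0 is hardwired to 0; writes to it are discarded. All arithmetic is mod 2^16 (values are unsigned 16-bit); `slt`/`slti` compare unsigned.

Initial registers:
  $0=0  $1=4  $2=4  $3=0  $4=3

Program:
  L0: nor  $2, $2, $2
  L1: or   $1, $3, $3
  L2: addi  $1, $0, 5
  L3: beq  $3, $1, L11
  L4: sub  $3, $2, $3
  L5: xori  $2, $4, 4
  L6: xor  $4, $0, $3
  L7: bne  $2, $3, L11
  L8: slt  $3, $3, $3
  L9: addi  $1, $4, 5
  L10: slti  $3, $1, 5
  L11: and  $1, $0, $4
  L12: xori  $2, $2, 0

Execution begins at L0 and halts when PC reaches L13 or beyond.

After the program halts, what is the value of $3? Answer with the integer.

#0 nor  $2, $2, $2 ; 0/4/65531/0/3
#1 or   $1, $3, $3 ; 0/0/65531/0/3
#2 addi  $1, $0, 5 ; 0/5/65531/0/3
#3 beq  $3, $1, L11 ; 0/5/65531/0/3 ; →fallthru
#4 sub  $3, $2, $3 ; 0/5/65531/65531/3
#5 xori  $2, $4, 4 ; 0/5/7/65531/3
#6 xor  $4, $0, $3 ; 0/5/7/65531/65531
#7 bne  $2, $3, L11 ; 0/5/7/65531/65531 ; →target
#8 slt  $3, $3, $3 ; 0/5/7/0/65531
#11 and  $1, $0, $4 ; 0/0/7/0/65531
#12 xori  $2, $2, 0 ; 0/0/7/0/65531

0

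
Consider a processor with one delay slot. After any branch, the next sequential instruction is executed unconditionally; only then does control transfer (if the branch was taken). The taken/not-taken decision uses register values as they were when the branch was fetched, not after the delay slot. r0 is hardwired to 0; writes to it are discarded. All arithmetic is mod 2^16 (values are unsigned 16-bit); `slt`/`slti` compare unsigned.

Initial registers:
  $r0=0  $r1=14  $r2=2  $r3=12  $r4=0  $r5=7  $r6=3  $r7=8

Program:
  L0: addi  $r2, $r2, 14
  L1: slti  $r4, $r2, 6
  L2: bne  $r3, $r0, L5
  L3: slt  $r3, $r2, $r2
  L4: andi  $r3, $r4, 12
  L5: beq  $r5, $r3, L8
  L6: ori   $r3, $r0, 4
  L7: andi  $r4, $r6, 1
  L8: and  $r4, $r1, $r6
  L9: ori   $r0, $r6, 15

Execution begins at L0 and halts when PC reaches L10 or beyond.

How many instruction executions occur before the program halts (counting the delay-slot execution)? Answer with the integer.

[0] addi  $r2, $r2, 14  →  {$r0:0, $r1:14, $r2:16, $r3:12, $r4:0, $r5:7, $r6:3, $r7:8}
[1] slti  $r4, $r2, 6  →  {$r0:0, $r1:14, $r2:16, $r3:12, $r4:0, $r5:7, $r6:3, $r7:8}
[2] bne  $r3, $r0, L5  →  {$r0:0, $r1:14, $r2:16, $r3:12, $r4:0, $r5:7, $r6:3, $r7:8}  ⟨branch taken⟩
[3] slt  $r3, $r2, $r2  →  {$r0:0, $r1:14, $r2:16, $r3:0, $r4:0, $r5:7, $r6:3, $r7:8}
[5] beq  $r5, $r3, L8  →  {$r0:0, $r1:14, $r2:16, $r3:0, $r4:0, $r5:7, $r6:3, $r7:8}  ⟨branch fallthrough⟩
[6] ori   $r3, $r0, 4  →  {$r0:0, $r1:14, $r2:16, $r3:4, $r4:0, $r5:7, $r6:3, $r7:8}
[7] andi  $r4, $r6, 1  →  {$r0:0, $r1:14, $r2:16, $r3:4, $r4:1, $r5:7, $r6:3, $r7:8}
[8] and  $r4, $r1, $r6  →  {$r0:0, $r1:14, $r2:16, $r3:4, $r4:2, $r5:7, $r6:3, $r7:8}
[9] ori   $r0, $r6, 15  →  {$r0:0, $r1:14, $r2:16, $r3:4, $r4:2, $r5:7, $r6:3, $r7:8}

9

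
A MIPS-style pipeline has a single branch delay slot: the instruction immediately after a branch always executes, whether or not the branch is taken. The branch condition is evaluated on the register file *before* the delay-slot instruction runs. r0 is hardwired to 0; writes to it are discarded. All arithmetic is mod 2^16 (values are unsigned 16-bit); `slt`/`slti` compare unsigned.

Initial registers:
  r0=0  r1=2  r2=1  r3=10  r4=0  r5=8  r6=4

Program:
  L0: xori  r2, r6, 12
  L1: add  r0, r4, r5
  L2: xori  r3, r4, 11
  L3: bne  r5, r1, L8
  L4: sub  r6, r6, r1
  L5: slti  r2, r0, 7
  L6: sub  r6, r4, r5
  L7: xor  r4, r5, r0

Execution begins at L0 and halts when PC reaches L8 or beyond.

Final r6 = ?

[0] xori  r2, r6, 12  →  {r0:0, r1:2, r2:8, r3:10, r4:0, r5:8, r6:4}
[1] add  r0, r4, r5  →  {r0:0, r1:2, r2:8, r3:10, r4:0, r5:8, r6:4}
[2] xori  r3, r4, 11  →  {r0:0, r1:2, r2:8, r3:11, r4:0, r5:8, r6:4}
[3] bne  r5, r1, L8  →  {r0:0, r1:2, r2:8, r3:11, r4:0, r5:8, r6:4}  ⟨branch taken⟩
[4] sub  r6, r6, r1  →  {r0:0, r1:2, r2:8, r3:11, r4:0, r5:8, r6:2}

2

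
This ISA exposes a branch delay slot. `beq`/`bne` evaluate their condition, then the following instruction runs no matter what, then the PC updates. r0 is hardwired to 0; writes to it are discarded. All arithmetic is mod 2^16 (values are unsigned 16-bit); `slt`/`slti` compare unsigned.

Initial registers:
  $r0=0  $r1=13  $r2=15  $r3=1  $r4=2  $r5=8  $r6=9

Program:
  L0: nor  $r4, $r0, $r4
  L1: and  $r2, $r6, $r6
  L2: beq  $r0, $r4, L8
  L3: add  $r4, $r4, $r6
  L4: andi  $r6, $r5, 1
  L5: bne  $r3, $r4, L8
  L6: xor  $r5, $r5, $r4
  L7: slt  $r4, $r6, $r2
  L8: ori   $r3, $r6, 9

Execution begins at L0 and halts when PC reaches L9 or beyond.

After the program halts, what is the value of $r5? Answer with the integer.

#0 nor  $r4, $r0, $r4 ; 0/13/15/1/65533/8/9
#1 and  $r2, $r6, $r6 ; 0/13/9/1/65533/8/9
#2 beq  $r0, $r4, L8 ; 0/13/9/1/65533/8/9 ; →fallthru
#3 add  $r4, $r4, $r6 ; 0/13/9/1/6/8/9
#4 andi  $r6, $r5, 1 ; 0/13/9/1/6/8/0
#5 bne  $r3, $r4, L8 ; 0/13/9/1/6/8/0 ; →target
#6 xor  $r5, $r5, $r4 ; 0/13/9/1/6/14/0
#8 ori   $r3, $r6, 9 ; 0/13/9/9/6/14/0

14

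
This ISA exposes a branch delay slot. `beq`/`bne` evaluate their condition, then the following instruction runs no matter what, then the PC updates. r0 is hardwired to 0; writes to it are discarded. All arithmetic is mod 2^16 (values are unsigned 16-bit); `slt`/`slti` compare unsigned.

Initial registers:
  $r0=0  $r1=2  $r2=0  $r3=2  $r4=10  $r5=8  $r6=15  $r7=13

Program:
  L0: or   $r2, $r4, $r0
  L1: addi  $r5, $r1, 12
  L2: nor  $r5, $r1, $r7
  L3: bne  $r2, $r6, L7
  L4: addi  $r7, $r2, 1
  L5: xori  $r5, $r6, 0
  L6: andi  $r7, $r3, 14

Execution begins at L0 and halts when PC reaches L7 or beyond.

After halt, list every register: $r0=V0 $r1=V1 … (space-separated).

#0 or   $r2, $r4, $r0 ; 0/2/10/2/10/8/15/13
#1 addi  $r5, $r1, 12 ; 0/2/10/2/10/14/15/13
#2 nor  $r5, $r1, $r7 ; 0/2/10/2/10/65520/15/13
#3 bne  $r2, $r6, L7 ; 0/2/10/2/10/65520/15/13 ; →target
#4 addi  $r7, $r2, 1 ; 0/2/10/2/10/65520/15/11

$r0=0 $r1=2 $r2=10 $r3=2 $r4=10 $r5=65520 $r6=15 $r7=11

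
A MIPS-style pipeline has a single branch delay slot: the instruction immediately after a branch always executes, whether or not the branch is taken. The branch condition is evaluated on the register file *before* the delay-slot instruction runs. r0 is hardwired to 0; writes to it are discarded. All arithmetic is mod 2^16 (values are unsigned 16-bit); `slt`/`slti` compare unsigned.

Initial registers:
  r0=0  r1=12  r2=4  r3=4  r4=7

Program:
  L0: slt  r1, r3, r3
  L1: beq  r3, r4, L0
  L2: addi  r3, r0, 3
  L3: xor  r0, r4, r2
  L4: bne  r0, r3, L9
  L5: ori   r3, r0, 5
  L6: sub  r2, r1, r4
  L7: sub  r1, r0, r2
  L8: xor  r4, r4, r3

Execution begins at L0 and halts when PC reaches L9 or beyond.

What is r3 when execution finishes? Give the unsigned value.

5

PC=0  slt  r1, r3, r3        | r0=0 r1=0 r2=4 r3=4 r4=7
PC=1  beq  r3, r4, L0        | r0=0 r1=0 r2=4 r3=4 r4=7  [not taken]
PC=2  addi  r3, r0, 3        | r0=0 r1=0 r2=4 r3=3 r4=7
PC=3  xor  r0, r4, r2        | r0=0 r1=0 r2=4 r3=3 r4=7
PC=4  bne  r0, r3, L9        | r0=0 r1=0 r2=4 r3=3 r4=7  [TAKEN]
PC=5  ori   r3, r0, 5        | r0=0 r1=0 r2=4 r3=5 r4=7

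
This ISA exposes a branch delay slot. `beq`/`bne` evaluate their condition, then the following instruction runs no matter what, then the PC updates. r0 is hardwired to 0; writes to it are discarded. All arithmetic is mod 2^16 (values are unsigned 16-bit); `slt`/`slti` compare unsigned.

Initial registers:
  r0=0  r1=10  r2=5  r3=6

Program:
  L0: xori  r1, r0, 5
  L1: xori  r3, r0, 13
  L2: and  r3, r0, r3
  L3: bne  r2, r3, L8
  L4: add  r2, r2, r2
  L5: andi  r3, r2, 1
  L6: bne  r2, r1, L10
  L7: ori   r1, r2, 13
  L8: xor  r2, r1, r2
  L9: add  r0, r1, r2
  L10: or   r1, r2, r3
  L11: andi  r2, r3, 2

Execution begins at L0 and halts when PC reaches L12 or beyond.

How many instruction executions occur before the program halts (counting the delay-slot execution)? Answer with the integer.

9

  step pc=0: xori  r1, r0, 5  regs=(0,5,5,6)
  step pc=1: xori  r3, r0, 13  regs=(0,5,5,13)
  step pc=2: and  r3, r0, r3  regs=(0,5,5,0)
  step pc=3: bne  r2, r3, L8  cond=T  regs=(0,5,5,0)
  step pc=4: add  r2, r2, r2  regs=(0,5,10,0)
  step pc=8: xor  r2, r1, r2  regs=(0,5,15,0)
  step pc=9: add  r0, r1, r2  regs=(0,5,15,0)
  step pc=10: or   r1, r2, r3  regs=(0,15,15,0)
  step pc=11: andi  r2, r3, 2  regs=(0,15,0,0)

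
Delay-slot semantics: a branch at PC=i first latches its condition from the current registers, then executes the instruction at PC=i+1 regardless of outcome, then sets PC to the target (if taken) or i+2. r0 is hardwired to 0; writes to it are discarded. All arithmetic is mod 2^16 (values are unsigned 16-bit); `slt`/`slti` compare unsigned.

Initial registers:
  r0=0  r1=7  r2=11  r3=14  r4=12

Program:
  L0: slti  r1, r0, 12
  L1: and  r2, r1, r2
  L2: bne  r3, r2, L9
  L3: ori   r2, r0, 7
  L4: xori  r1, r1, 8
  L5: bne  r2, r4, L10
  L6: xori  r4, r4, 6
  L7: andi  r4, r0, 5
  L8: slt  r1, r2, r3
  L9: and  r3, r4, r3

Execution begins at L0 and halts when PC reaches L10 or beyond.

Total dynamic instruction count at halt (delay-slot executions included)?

5

  step pc=0: slti  r1, r0, 12  regs=(0,1,11,14,12)
  step pc=1: and  r2, r1, r2  regs=(0,1,1,14,12)
  step pc=2: bne  r3, r2, L9  cond=T  regs=(0,1,1,14,12)
  step pc=3: ori   r2, r0, 7  regs=(0,1,7,14,12)
  step pc=9: and  r3, r4, r3  regs=(0,1,7,12,12)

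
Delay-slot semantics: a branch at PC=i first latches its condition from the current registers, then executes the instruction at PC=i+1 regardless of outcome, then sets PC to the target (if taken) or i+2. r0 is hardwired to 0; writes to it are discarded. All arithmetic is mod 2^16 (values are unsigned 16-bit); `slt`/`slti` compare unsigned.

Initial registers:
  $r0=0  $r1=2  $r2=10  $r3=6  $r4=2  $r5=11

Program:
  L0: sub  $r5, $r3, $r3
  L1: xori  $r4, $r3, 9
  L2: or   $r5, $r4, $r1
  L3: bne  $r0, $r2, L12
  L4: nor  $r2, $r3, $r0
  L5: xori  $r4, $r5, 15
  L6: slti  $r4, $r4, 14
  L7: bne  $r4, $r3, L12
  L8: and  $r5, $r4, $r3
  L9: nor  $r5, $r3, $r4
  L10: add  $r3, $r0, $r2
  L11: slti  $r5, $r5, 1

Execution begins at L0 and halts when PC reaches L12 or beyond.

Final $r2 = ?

[0] sub  $r5, $r3, $r3  →  {$r0:0, $r1:2, $r2:10, $r3:6, $r4:2, $r5:0}
[1] xori  $r4, $r3, 9  →  {$r0:0, $r1:2, $r2:10, $r3:6, $r4:15, $r5:0}
[2] or   $r5, $r4, $r1  →  {$r0:0, $r1:2, $r2:10, $r3:6, $r4:15, $r5:15}
[3] bne  $r0, $r2, L12  →  {$r0:0, $r1:2, $r2:10, $r3:6, $r4:15, $r5:15}  ⟨branch taken⟩
[4] nor  $r2, $r3, $r0  →  {$r0:0, $r1:2, $r2:65529, $r3:6, $r4:15, $r5:15}

65529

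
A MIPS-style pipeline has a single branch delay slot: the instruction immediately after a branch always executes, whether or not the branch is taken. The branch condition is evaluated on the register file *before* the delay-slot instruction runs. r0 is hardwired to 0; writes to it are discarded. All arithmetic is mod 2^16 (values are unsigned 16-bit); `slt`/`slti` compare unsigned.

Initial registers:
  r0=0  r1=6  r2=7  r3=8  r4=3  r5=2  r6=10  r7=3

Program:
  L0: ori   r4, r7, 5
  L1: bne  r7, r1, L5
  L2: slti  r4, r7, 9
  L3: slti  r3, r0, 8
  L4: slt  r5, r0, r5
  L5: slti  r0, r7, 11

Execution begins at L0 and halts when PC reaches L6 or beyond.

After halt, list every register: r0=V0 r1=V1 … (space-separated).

  step pc=0: ori   r4, r7, 5  regs=(0,6,7,8,7,2,10,3)
  step pc=1: bne  r7, r1, L5  cond=T  regs=(0,6,7,8,7,2,10,3)
  step pc=2: slti  r4, r7, 9  regs=(0,6,7,8,1,2,10,3)
  step pc=5: slti  r0, r7, 11  regs=(0,6,7,8,1,2,10,3)

r0=0 r1=6 r2=7 r3=8 r4=1 r5=2 r6=10 r7=3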